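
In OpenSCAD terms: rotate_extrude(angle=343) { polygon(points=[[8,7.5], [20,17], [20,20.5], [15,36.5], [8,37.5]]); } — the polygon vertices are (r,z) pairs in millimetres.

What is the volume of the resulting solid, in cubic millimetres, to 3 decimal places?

Volume = 19532.884 mm³

Profile (r,z), 5 vertices: (8,7.5) (20,17) (20,20.5) (15,36.5) (8,37.5)
edge 0: (8,7.5)→(20,17)  cross = 8·17 − 20·7.5 = -14.0000; (r_i+r_j)·cross = 28·-14.0000 = -392.0000
edge 1: (20,17)→(20,20.5)  cross = 20·20.5 − 20·17 = 70.0000; (r_i+r_j)·cross = 40·70.0000 = 2800.0000
edge 2: (20,20.5)→(15,36.5)  cross = 20·36.5 − 15·20.5 = 422.5000; (r_i+r_j)·cross = 35·422.5000 = 14787.5000
edge 3: (15,36.5)→(8,37.5)  cross = 15·37.5 − 8·36.5 = 270.5000; (r_i+r_j)·cross = 23·270.5000 = 6221.5000
edge 4: (8,37.5)→(8,7.5)  cross = 8·7.5 − 8·37.5 = -240.0000; (r_i+r_j)·cross = 16·-240.0000 = -3840.0000
Σcross = 509.0000 → A = |Σcross|/2 = 254.5000 mm²
Σ(r_i+r_j)·cross = 19577.0000 → first moment M = |Σ|/6 = 3262.8333
R_c = M/A = 3262.8333/254.5000 = 12.8206 mm
θ = 343° = 5.986479 rad
V = θ·R_c·A = 5.986479·12.8206·254.5000 = 19532.884 mm³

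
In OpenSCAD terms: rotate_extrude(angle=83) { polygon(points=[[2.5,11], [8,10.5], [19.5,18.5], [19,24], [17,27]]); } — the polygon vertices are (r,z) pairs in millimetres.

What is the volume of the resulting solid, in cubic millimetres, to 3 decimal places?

Volume = 2024.813 mm³

Profile (r,z), 5 vertices: (2.5,11) (8,10.5) (19.5,18.5) (19,24) (17,27)
edge 0: (2.5,11)→(8,10.5)  cross = 2.5·10.5 − 8·11 = -61.7500; (r_i+r_j)·cross = 10.5·-61.7500 = -648.3750
edge 1: (8,10.5)→(19.5,18.5)  cross = 8·18.5 − 19.5·10.5 = -56.7500; (r_i+r_j)·cross = 27.5·-56.7500 = -1560.6250
edge 2: (19.5,18.5)→(19,24)  cross = 19.5·24 − 19·18.5 = 116.5000; (r_i+r_j)·cross = 38.5·116.5000 = 4485.2500
edge 3: (19,24)→(17,27)  cross = 19·27 − 17·24 = 105.0000; (r_i+r_j)·cross = 36·105.0000 = 3780.0000
edge 4: (17,27)→(2.5,11)  cross = 17·11 − 2.5·27 = 119.5000; (r_i+r_j)·cross = 19.5·119.5000 = 2330.2500
Σcross = 222.5000 → A = |Σcross|/2 = 111.2500 mm²
Σ(r_i+r_j)·cross = 8386.5000 → first moment M = |Σ|/6 = 1397.7500
R_c = M/A = 1397.7500/111.2500 = 12.5640 mm
θ = 83° = 1.448623 rad
V = θ·R_c·A = 1.448623·12.5640·111.2500 = 2024.813 mm³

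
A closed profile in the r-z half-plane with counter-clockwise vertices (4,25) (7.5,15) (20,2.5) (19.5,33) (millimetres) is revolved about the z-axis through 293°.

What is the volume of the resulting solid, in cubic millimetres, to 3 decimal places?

Volume = 19856.943 mm³

Profile (r,z), 4 vertices: (4,25) (7.5,15) (20,2.5) (19.5,33)
edge 0: (4,25)→(7.5,15)  cross = 4·15 − 7.5·25 = -127.5000; (r_i+r_j)·cross = 11.5·-127.5000 = -1466.2500
edge 1: (7.5,15)→(20,2.5)  cross = 7.5·2.5 − 20·15 = -281.2500; (r_i+r_j)·cross = 27.5·-281.2500 = -7734.3750
edge 2: (20,2.5)→(19.5,33)  cross = 20·33 − 19.5·2.5 = 611.2500; (r_i+r_j)·cross = 39.5·611.2500 = 24144.3750
edge 3: (19.5,33)→(4,25)  cross = 19.5·25 − 4·33 = 355.5000; (r_i+r_j)·cross = 23.5·355.5000 = 8354.2500
Σcross = 558.0000 → A = |Σcross|/2 = 279.0000 mm²
Σ(r_i+r_j)·cross = 23298.0000 → first moment M = |Σ|/6 = 3883.0000
R_c = M/A = 3883.0000/279.0000 = 13.9176 mm
θ = 293° = 5.113815 rad
V = θ·R_c·A = 5.113815·13.9176·279.0000 = 19856.943 mm³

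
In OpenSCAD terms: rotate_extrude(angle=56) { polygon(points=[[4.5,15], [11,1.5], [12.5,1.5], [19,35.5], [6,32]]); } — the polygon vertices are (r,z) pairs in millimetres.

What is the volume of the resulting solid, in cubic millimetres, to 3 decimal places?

Profile (r,z), 5 vertices: (4.5,15) (11,1.5) (12.5,1.5) (19,35.5) (6,32)
edge 0: (4.5,15)→(11,1.5)  cross = 4.5·1.5 − 11·15 = -158.2500; (r_i+r_j)·cross = 15.5·-158.2500 = -2452.8750
edge 1: (11,1.5)→(12.5,1.5)  cross = 11·1.5 − 12.5·1.5 = -2.2500; (r_i+r_j)·cross = 23.5·-2.2500 = -52.8750
edge 2: (12.5,1.5)→(19,35.5)  cross = 12.5·35.5 − 19·1.5 = 415.2500; (r_i+r_j)·cross = 31.5·415.2500 = 13080.3750
edge 3: (19,35.5)→(6,32)  cross = 19·32 − 6·35.5 = 395.0000; (r_i+r_j)·cross = 25·395.0000 = 9875.0000
edge 4: (6,32)→(4.5,15)  cross = 6·15 − 4.5·32 = -54.0000; (r_i+r_j)·cross = 10.5·-54.0000 = -567.0000
Σcross = 595.7500 → A = |Σcross|/2 = 297.8750 mm²
Σ(r_i+r_j)·cross = 19882.6250 → first moment M = |Σ|/6 = 3313.7708
R_c = M/A = 3313.7708/297.8750 = 11.1247 mm
θ = 56° = 0.977384 rad
V = θ·R_c·A = 0.977384·11.1247·297.8750 = 3238.828 mm³

Volume = 3238.828 mm³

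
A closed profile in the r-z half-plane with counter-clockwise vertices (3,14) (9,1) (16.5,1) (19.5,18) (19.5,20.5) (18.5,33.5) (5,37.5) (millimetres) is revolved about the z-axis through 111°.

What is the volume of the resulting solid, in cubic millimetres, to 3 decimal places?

Volume = 10546.382 mm³

Profile (r,z), 7 vertices: (3,14) (9,1) (16.5,1) (19.5,18) (19.5,20.5) (18.5,33.5) (5,37.5)
edge 0: (3,14)→(9,1)  cross = 3·1 − 9·14 = -123.0000; (r_i+r_j)·cross = 12·-123.0000 = -1476.0000
edge 1: (9,1)→(16.5,1)  cross = 9·1 − 16.5·1 = -7.5000; (r_i+r_j)·cross = 25.5·-7.5000 = -191.2500
edge 2: (16.5,1)→(19.5,18)  cross = 16.5·18 − 19.5·1 = 277.5000; (r_i+r_j)·cross = 36·277.5000 = 9990.0000
edge 3: (19.5,18)→(19.5,20.5)  cross = 19.5·20.5 − 19.5·18 = 48.7500; (r_i+r_j)·cross = 39·48.7500 = 1901.2500
edge 4: (19.5,20.5)→(18.5,33.5)  cross = 19.5·33.5 − 18.5·20.5 = 274.0000; (r_i+r_j)·cross = 38·274.0000 = 10412.0000
edge 5: (18.5,33.5)→(5,37.5)  cross = 18.5·37.5 − 5·33.5 = 526.2500; (r_i+r_j)·cross = 23.5·526.2500 = 12366.8750
edge 6: (5,37.5)→(3,14)  cross = 5·14 − 3·37.5 = -42.5000; (r_i+r_j)·cross = 8·-42.5000 = -340.0000
Σcross = 953.5000 → A = |Σcross|/2 = 476.7500 mm²
Σ(r_i+r_j)·cross = 32662.8750 → first moment M = |Σ|/6 = 5443.8125
R_c = M/A = 5443.8125/476.7500 = 11.4186 mm
θ = 111° = 1.937315 rad
V = θ·R_c·A = 1.937315·11.4186·476.7500 = 10546.382 mm³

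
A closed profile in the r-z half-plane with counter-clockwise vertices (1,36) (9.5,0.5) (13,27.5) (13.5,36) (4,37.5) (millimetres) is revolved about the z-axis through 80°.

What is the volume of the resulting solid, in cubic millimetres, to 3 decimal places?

Volume = 2695.225 mm³

Profile (r,z), 5 vertices: (1,36) (9.5,0.5) (13,27.5) (13.5,36) (4,37.5)
edge 0: (1,36)→(9.5,0.5)  cross = 1·0.5 − 9.5·36 = -341.5000; (r_i+r_j)·cross = 10.5·-341.5000 = -3585.7500
edge 1: (9.5,0.5)→(13,27.5)  cross = 9.5·27.5 − 13·0.5 = 254.7500; (r_i+r_j)·cross = 22.5·254.7500 = 5731.8750
edge 2: (13,27.5)→(13.5,36)  cross = 13·36 − 13.5·27.5 = 96.7500; (r_i+r_j)·cross = 26.5·96.7500 = 2563.8750
edge 3: (13.5,36)→(4,37.5)  cross = 13.5·37.5 − 4·36 = 362.2500; (r_i+r_j)·cross = 17.5·362.2500 = 6339.3750
edge 4: (4,37.5)→(1,36)  cross = 4·36 − 1·37.5 = 106.5000; (r_i+r_j)·cross = 5·106.5000 = 532.5000
Σcross = 478.7500 → A = |Σcross|/2 = 239.3750 mm²
Σ(r_i+r_j)·cross = 11581.8750 → first moment M = |Σ|/6 = 1930.3125
R_c = M/A = 1930.3125/239.3750 = 8.0640 mm
θ = 80° = 1.396263 rad
V = θ·R_c·A = 1.396263·8.0640·239.3750 = 2695.225 mm³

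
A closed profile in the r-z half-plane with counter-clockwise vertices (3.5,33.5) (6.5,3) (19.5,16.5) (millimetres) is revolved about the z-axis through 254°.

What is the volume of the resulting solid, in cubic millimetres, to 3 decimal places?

Profile (r,z), 3 vertices: (3.5,33.5) (6.5,3) (19.5,16.5)
edge 0: (3.5,33.5)→(6.5,3)  cross = 3.5·3 − 6.5·33.5 = -207.2500; (r_i+r_j)·cross = 10·-207.2500 = -2072.5000
edge 1: (6.5,3)→(19.5,16.5)  cross = 6.5·16.5 − 19.5·3 = 48.7500; (r_i+r_j)·cross = 26·48.7500 = 1267.5000
edge 2: (19.5,16.5)→(3.5,33.5)  cross = 19.5·33.5 − 3.5·16.5 = 595.5000; (r_i+r_j)·cross = 23·595.5000 = 13696.5000
Σcross = 437.0000 → A = |Σcross|/2 = 218.5000 mm²
Σ(r_i+r_j)·cross = 12891.5000 → first moment M = |Σ|/6 = 2148.5833
R_c = M/A = 2148.5833/218.5000 = 9.8333 mm
θ = 254° = 4.433136 rad
V = θ·R_c·A = 4.433136·9.8333·218.5000 = 9524.963 mm³

Volume = 9524.963 mm³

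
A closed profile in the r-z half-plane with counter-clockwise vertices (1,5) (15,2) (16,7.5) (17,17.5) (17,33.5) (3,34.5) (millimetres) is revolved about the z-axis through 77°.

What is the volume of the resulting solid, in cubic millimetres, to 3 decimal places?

Volume = 5655.594 mm³

Profile (r,z), 6 vertices: (1,5) (15,2) (16,7.5) (17,17.5) (17,33.5) (3,34.5)
edge 0: (1,5)→(15,2)  cross = 1·2 − 15·5 = -73.0000; (r_i+r_j)·cross = 16·-73.0000 = -1168.0000
edge 1: (15,2)→(16,7.5)  cross = 15·7.5 − 16·2 = 80.5000; (r_i+r_j)·cross = 31·80.5000 = 2495.5000
edge 2: (16,7.5)→(17,17.5)  cross = 16·17.5 − 17·7.5 = 152.5000; (r_i+r_j)·cross = 33·152.5000 = 5032.5000
edge 3: (17,17.5)→(17,33.5)  cross = 17·33.5 − 17·17.5 = 272.0000; (r_i+r_j)·cross = 34·272.0000 = 9248.0000
edge 4: (17,33.5)→(3,34.5)  cross = 17·34.5 − 3·33.5 = 486.0000; (r_i+r_j)·cross = 20·486.0000 = 9720.0000
edge 5: (3,34.5)→(1,5)  cross = 3·5 − 1·34.5 = -19.5000; (r_i+r_j)·cross = 4·-19.5000 = -78.0000
Σcross = 898.5000 → A = |Σcross|/2 = 449.2500 mm²
Σ(r_i+r_j)·cross = 25250.0000 → first moment M = |Σ|/6 = 4208.3333
R_c = M/A = 4208.3333/449.2500 = 9.3675 mm
θ = 77° = 1.343904 rad
V = θ·R_c·A = 1.343904·9.3675·449.2500 = 5655.594 mm³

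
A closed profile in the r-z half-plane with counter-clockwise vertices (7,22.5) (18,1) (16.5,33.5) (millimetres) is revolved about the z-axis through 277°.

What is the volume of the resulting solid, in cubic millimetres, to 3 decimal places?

Profile (r,z), 3 vertices: (7,22.5) (18,1) (16.5,33.5)
edge 0: (7,22.5)→(18,1)  cross = 7·1 − 18·22.5 = -398.0000; (r_i+r_j)·cross = 25·-398.0000 = -9950.0000
edge 1: (18,1)→(16.5,33.5)  cross = 18·33.5 − 16.5·1 = 586.5000; (r_i+r_j)·cross = 34.5·586.5000 = 20234.2500
edge 2: (16.5,33.5)→(7,22.5)  cross = 16.5·22.5 − 7·33.5 = 136.7500; (r_i+r_j)·cross = 23.5·136.7500 = 3213.6250
Σcross = 325.2500 → A = |Σcross|/2 = 162.6250 mm²
Σ(r_i+r_j)·cross = 13497.8750 → first moment M = |Σ|/6 = 2249.6458
R_c = M/A = 2249.6458/162.6250 = 13.8333 mm
θ = 277° = 4.834562 rad
V = θ·R_c·A = 4.834562·13.8333·162.6250 = 10876.052 mm³

Volume = 10876.052 mm³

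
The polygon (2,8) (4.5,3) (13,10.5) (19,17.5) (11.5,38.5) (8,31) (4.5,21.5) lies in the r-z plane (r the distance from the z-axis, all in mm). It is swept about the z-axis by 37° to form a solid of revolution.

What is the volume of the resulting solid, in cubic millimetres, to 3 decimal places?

Profile (r,z), 7 vertices: (2,8) (4.5,3) (13,10.5) (19,17.5) (11.5,38.5) (8,31) (4.5,21.5)
edge 0: (2,8)→(4.5,3)  cross = 2·3 − 4.5·8 = -30.0000; (r_i+r_j)·cross = 6.5·-30.0000 = -195.0000
edge 1: (4.5,3)→(13,10.5)  cross = 4.5·10.5 − 13·3 = 8.2500; (r_i+r_j)·cross = 17.5·8.2500 = 144.3750
edge 2: (13,10.5)→(19,17.5)  cross = 13·17.5 − 19·10.5 = 28.0000; (r_i+r_j)·cross = 32·28.0000 = 896.0000
edge 3: (19,17.5)→(11.5,38.5)  cross = 19·38.5 − 11.5·17.5 = 530.2500; (r_i+r_j)·cross = 30.5·530.2500 = 16172.6250
edge 4: (11.5,38.5)→(8,31)  cross = 11.5·31 − 8·38.5 = 48.5000; (r_i+r_j)·cross = 19.5·48.5000 = 945.7500
edge 5: (8,31)→(4.5,21.5)  cross = 8·21.5 − 4.5·31 = 32.5000; (r_i+r_j)·cross = 12.5·32.5000 = 406.2500
edge 6: (4.5,21.5)→(2,8)  cross = 4.5·8 − 2·21.5 = -7.0000; (r_i+r_j)·cross = 6.5·-7.0000 = -45.5000
Σcross = 610.5000 → A = |Σcross|/2 = 305.2500 mm²
Σ(r_i+r_j)·cross = 18324.5000 → first moment M = |Σ|/6 = 3054.0833
R_c = M/A = 3054.0833/305.2500 = 10.0052 mm
θ = 37° = 0.645772 rad
V = θ·R_c·A = 0.645772·10.0052·305.2500 = 1972.241 mm³

Volume = 1972.241 mm³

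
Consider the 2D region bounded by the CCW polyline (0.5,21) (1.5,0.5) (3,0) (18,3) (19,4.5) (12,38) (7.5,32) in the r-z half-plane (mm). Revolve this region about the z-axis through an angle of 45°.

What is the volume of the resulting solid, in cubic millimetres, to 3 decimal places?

Volume = 3243.465 mm³

Profile (r,z), 7 vertices: (0.5,21) (1.5,0.5) (3,0) (18,3) (19,4.5) (12,38) (7.5,32)
edge 0: (0.5,21)→(1.5,0.5)  cross = 0.5·0.5 − 1.5·21 = -31.2500; (r_i+r_j)·cross = 2·-31.2500 = -62.5000
edge 1: (1.5,0.5)→(3,0)  cross = 1.5·0 − 3·0.5 = -1.5000; (r_i+r_j)·cross = 4.5·-1.5000 = -6.7500
edge 2: (3,0)→(18,3)  cross = 3·3 − 18·0 = 9.0000; (r_i+r_j)·cross = 21·9.0000 = 189.0000
edge 3: (18,3)→(19,4.5)  cross = 18·4.5 − 19·3 = 24.0000; (r_i+r_j)·cross = 37·24.0000 = 888.0000
edge 4: (19,4.5)→(12,38)  cross = 19·38 − 12·4.5 = 668.0000; (r_i+r_j)·cross = 31·668.0000 = 20708.0000
edge 5: (12,38)→(7.5,32)  cross = 12·32 − 7.5·38 = 99.0000; (r_i+r_j)·cross = 19.5·99.0000 = 1930.5000
edge 6: (7.5,32)→(0.5,21)  cross = 7.5·21 − 0.5·32 = 141.5000; (r_i+r_j)·cross = 8·141.5000 = 1132.0000
Σcross = 908.7500 → A = |Σcross|/2 = 454.3750 mm²
Σ(r_i+r_j)·cross = 24778.2500 → first moment M = |Σ|/6 = 4129.7083
R_c = M/A = 4129.7083/454.3750 = 9.0888 mm
θ = 45° = 0.785398 rad
V = θ·R_c·A = 0.785398·9.0888·454.3750 = 3243.465 mm³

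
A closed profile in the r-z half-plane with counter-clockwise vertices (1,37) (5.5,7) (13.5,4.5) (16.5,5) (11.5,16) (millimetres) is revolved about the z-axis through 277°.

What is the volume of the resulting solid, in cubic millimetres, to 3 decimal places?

Profile (r,z), 5 vertices: (1,37) (5.5,7) (13.5,4.5) (16.5,5) (11.5,16)
edge 0: (1,37)→(5.5,7)  cross = 1·7 − 5.5·37 = -196.5000; (r_i+r_j)·cross = 6.5·-196.5000 = -1277.2500
edge 1: (5.5,7)→(13.5,4.5)  cross = 5.5·4.5 − 13.5·7 = -69.7500; (r_i+r_j)·cross = 19·-69.7500 = -1325.2500
edge 2: (13.5,4.5)→(16.5,5)  cross = 13.5·5 − 16.5·4.5 = -6.7500; (r_i+r_j)·cross = 30·-6.7500 = -202.5000
edge 3: (16.5,5)→(11.5,16)  cross = 16.5·16 − 11.5·5 = 206.5000; (r_i+r_j)·cross = 28·206.5000 = 5782.0000
edge 4: (11.5,16)→(1,37)  cross = 11.5·37 − 1·16 = 409.5000; (r_i+r_j)·cross = 12.5·409.5000 = 5118.7500
Σcross = 343.0000 → A = |Σcross|/2 = 171.5000 mm²
Σ(r_i+r_j)·cross = 8095.7500 → first moment M = |Σ|/6 = 1349.2917
R_c = M/A = 1349.2917/171.5000 = 7.8676 mm
θ = 277° = 4.834562 rad
V = θ·R_c·A = 4.834562·7.8676·171.5000 = 6523.234 mm³

Volume = 6523.234 mm³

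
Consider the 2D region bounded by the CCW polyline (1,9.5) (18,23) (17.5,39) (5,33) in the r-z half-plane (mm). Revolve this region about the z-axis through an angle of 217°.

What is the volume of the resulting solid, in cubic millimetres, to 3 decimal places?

Volume = 10423.774 mm³

Profile (r,z), 4 vertices: (1,9.5) (18,23) (17.5,39) (5,33)
edge 0: (1,9.5)→(18,23)  cross = 1·23 − 18·9.5 = -148.0000; (r_i+r_j)·cross = 19·-148.0000 = -2812.0000
edge 1: (18,23)→(17.5,39)  cross = 18·39 − 17.5·23 = 299.5000; (r_i+r_j)·cross = 35.5·299.5000 = 10632.2500
edge 2: (17.5,39)→(5,33)  cross = 17.5·33 − 5·39 = 382.5000; (r_i+r_j)·cross = 22.5·382.5000 = 8606.2500
edge 3: (5,33)→(1,9.5)  cross = 5·9.5 − 1·33 = 14.5000; (r_i+r_j)·cross = 6·14.5000 = 87.0000
Σcross = 548.5000 → A = |Σcross|/2 = 274.2500 mm²
Σ(r_i+r_j)·cross = 16513.5000 → first moment M = |Σ|/6 = 2752.2500
R_c = M/A = 2752.2500/274.2500 = 10.0356 mm
θ = 217° = 3.787364 rad
V = θ·R_c·A = 3.787364·10.0356·274.2500 = 10423.774 mm³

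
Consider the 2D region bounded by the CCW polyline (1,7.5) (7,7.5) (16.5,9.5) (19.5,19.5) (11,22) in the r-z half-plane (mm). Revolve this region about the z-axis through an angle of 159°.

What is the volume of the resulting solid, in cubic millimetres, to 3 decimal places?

Volume = 4845.683 mm³

Profile (r,z), 5 vertices: (1,7.5) (7,7.5) (16.5,9.5) (19.5,19.5) (11,22)
edge 0: (1,7.5)→(7,7.5)  cross = 1·7.5 − 7·7.5 = -45.0000; (r_i+r_j)·cross = 8·-45.0000 = -360.0000
edge 1: (7,7.5)→(16.5,9.5)  cross = 7·9.5 − 16.5·7.5 = -57.2500; (r_i+r_j)·cross = 23.5·-57.2500 = -1345.3750
edge 2: (16.5,9.5)→(19.5,19.5)  cross = 16.5·19.5 − 19.5·9.5 = 136.5000; (r_i+r_j)·cross = 36·136.5000 = 4914.0000
edge 3: (19.5,19.5)→(11,22)  cross = 19.5·22 − 11·19.5 = 214.5000; (r_i+r_j)·cross = 30.5·214.5000 = 6542.2500
edge 4: (11,22)→(1,7.5)  cross = 11·7.5 − 1·22 = 60.5000; (r_i+r_j)·cross = 12·60.5000 = 726.0000
Σcross = 309.2500 → A = |Σcross|/2 = 154.6250 mm²
Σ(r_i+r_j)·cross = 10476.8750 → first moment M = |Σ|/6 = 1746.1458
R_c = M/A = 1746.1458/154.6250 = 11.2928 mm
θ = 159° = 2.775074 rad
V = θ·R_c·A = 2.775074·11.2928·154.6250 = 4845.683 mm³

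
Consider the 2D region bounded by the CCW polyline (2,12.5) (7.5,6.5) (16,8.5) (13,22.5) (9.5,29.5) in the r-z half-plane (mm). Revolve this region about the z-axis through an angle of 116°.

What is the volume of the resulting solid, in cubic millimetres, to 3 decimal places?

Volume = 3384.089 mm³

Profile (r,z), 5 vertices: (2,12.5) (7.5,6.5) (16,8.5) (13,22.5) (9.5,29.5)
edge 0: (2,12.5)→(7.5,6.5)  cross = 2·6.5 − 7.5·12.5 = -80.7500; (r_i+r_j)·cross = 9.5·-80.7500 = -767.1250
edge 1: (7.5,6.5)→(16,8.5)  cross = 7.5·8.5 − 16·6.5 = -40.2500; (r_i+r_j)·cross = 23.5·-40.2500 = -945.8750
edge 2: (16,8.5)→(13,22.5)  cross = 16·22.5 − 13·8.5 = 249.5000; (r_i+r_j)·cross = 29·249.5000 = 7235.5000
edge 3: (13,22.5)→(9.5,29.5)  cross = 13·29.5 − 9.5·22.5 = 169.7500; (r_i+r_j)·cross = 22.5·169.7500 = 3819.3750
edge 4: (9.5,29.5)→(2,12.5)  cross = 9.5·12.5 − 2·29.5 = 59.7500; (r_i+r_j)·cross = 11.5·59.7500 = 687.1250
Σcross = 358.0000 → A = |Σcross|/2 = 179.0000 mm²
Σ(r_i+r_j)·cross = 10029.0000 → first moment M = |Σ|/6 = 1671.5000
R_c = M/A = 1671.5000/179.0000 = 9.3380 mm
θ = 116° = 2.024582 rad
V = θ·R_c·A = 2.024582·9.3380·179.0000 = 3384.089 mm³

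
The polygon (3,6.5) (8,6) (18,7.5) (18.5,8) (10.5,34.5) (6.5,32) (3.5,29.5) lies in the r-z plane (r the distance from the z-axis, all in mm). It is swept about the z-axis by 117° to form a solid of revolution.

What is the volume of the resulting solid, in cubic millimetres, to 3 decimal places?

Volume = 5756.072 mm³

Profile (r,z), 7 vertices: (3,6.5) (8,6) (18,7.5) (18.5,8) (10.5,34.5) (6.5,32) (3.5,29.5)
edge 0: (3,6.5)→(8,6)  cross = 3·6 − 8·6.5 = -34.0000; (r_i+r_j)·cross = 11·-34.0000 = -374.0000
edge 1: (8,6)→(18,7.5)  cross = 8·7.5 − 18·6 = -48.0000; (r_i+r_j)·cross = 26·-48.0000 = -1248.0000
edge 2: (18,7.5)→(18.5,8)  cross = 18·8 − 18.5·7.5 = 5.2500; (r_i+r_j)·cross = 36.5·5.2500 = 191.6250
edge 3: (18.5,8)→(10.5,34.5)  cross = 18.5·34.5 − 10.5·8 = 554.2500; (r_i+r_j)·cross = 29·554.2500 = 16073.2500
edge 4: (10.5,34.5)→(6.5,32)  cross = 10.5·32 − 6.5·34.5 = 111.7500; (r_i+r_j)·cross = 17·111.7500 = 1899.7500
edge 5: (6.5,32)→(3.5,29.5)  cross = 6.5·29.5 − 3.5·32 = 79.7500; (r_i+r_j)·cross = 10·79.7500 = 797.5000
edge 6: (3.5,29.5)→(3,6.5)  cross = 3.5·6.5 − 3·29.5 = -65.7500; (r_i+r_j)·cross = 6.5·-65.7500 = -427.3750
Σcross = 603.2500 → A = |Σcross|/2 = 301.6250 mm²
Σ(r_i+r_j)·cross = 16912.7500 → first moment M = |Σ|/6 = 2818.7917
R_c = M/A = 2818.7917/301.6250 = 9.3454 mm
θ = 117° = 2.042035 rad
V = θ·R_c·A = 2.042035·9.3454·301.6250 = 5756.072 mm³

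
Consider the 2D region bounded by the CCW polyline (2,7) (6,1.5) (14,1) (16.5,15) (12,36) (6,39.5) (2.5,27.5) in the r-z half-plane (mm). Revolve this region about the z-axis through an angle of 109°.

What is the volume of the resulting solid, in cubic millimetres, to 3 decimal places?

Profile (r,z), 7 vertices: (2,7) (6,1.5) (14,1) (16.5,15) (12,36) (6,39.5) (2.5,27.5)
edge 0: (2,7)→(6,1.5)  cross = 2·1.5 − 6·7 = -39.0000; (r_i+r_j)·cross = 8·-39.0000 = -312.0000
edge 1: (6,1.5)→(14,1)  cross = 6·1 − 14·1.5 = -15.0000; (r_i+r_j)·cross = 20·-15.0000 = -300.0000
edge 2: (14,1)→(16.5,15)  cross = 14·15 − 16.5·1 = 193.5000; (r_i+r_j)·cross = 30.5·193.5000 = 5901.7500
edge 3: (16.5,15)→(12,36)  cross = 16.5·36 − 12·15 = 414.0000; (r_i+r_j)·cross = 28.5·414.0000 = 11799.0000
edge 4: (12,36)→(6,39.5)  cross = 12·39.5 − 6·36 = 258.0000; (r_i+r_j)·cross = 18·258.0000 = 4644.0000
edge 5: (6,39.5)→(2.5,27.5)  cross = 6·27.5 − 2.5·39.5 = 66.2500; (r_i+r_j)·cross = 8.5·66.2500 = 563.1250
edge 6: (2.5,27.5)→(2,7)  cross = 2.5·7 − 2·27.5 = -37.5000; (r_i+r_j)·cross = 4.5·-37.5000 = -168.7500
Σcross = 840.2500 → A = |Σcross|/2 = 420.1250 mm²
Σ(r_i+r_j)·cross = 22127.1250 → first moment M = |Σ|/6 = 3687.8542
R_c = M/A = 3687.8542/420.1250 = 8.7780 mm
θ = 109° = 1.902409 rad
V = θ·R_c·A = 1.902409·8.7780·420.1250 = 7015.807 mm³

Volume = 7015.807 mm³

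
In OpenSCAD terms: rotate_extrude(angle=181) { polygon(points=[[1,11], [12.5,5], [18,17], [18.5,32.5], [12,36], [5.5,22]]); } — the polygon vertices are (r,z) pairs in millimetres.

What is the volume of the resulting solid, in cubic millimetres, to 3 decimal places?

Volume = 11395.732 mm³

Profile (r,z), 6 vertices: (1,11) (12.5,5) (18,17) (18.5,32.5) (12,36) (5.5,22)
edge 0: (1,11)→(12.5,5)  cross = 1·5 − 12.5·11 = -132.5000; (r_i+r_j)·cross = 13.5·-132.5000 = -1788.7500
edge 1: (12.5,5)→(18,17)  cross = 12.5·17 − 18·5 = 122.5000; (r_i+r_j)·cross = 30.5·122.5000 = 3736.2500
edge 2: (18,17)→(18.5,32.5)  cross = 18·32.5 − 18.5·17 = 270.5000; (r_i+r_j)·cross = 36.5·270.5000 = 9873.2500
edge 3: (18.5,32.5)→(12,36)  cross = 18.5·36 − 12·32.5 = 276.0000; (r_i+r_j)·cross = 30.5·276.0000 = 8418.0000
edge 4: (12,36)→(5.5,22)  cross = 12·22 − 5.5·36 = 66.0000; (r_i+r_j)·cross = 17.5·66.0000 = 1155.0000
edge 5: (5.5,22)→(1,11)  cross = 5.5·11 − 1·22 = 38.5000; (r_i+r_j)·cross = 6.5·38.5000 = 250.2500
Σcross = 641.0000 → A = |Σcross|/2 = 320.5000 mm²
Σ(r_i+r_j)·cross = 21644.0000 → first moment M = |Σ|/6 = 3607.3333
R_c = M/A = 3607.3333/320.5000 = 11.2553 mm
θ = 181° = 3.159046 rad
V = θ·R_c·A = 3.159046·11.2553·320.5000 = 11395.732 mm³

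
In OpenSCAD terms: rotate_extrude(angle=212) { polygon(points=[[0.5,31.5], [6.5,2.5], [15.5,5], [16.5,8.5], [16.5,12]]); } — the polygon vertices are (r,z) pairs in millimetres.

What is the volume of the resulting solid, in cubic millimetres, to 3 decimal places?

Profile (r,z), 5 vertices: (0.5,31.5) (6.5,2.5) (15.5,5) (16.5,8.5) (16.5,12)
edge 0: (0.5,31.5)→(6.5,2.5)  cross = 0.5·2.5 − 6.5·31.5 = -203.5000; (r_i+r_j)·cross = 7·-203.5000 = -1424.5000
edge 1: (6.5,2.5)→(15.5,5)  cross = 6.5·5 − 15.5·2.5 = -6.2500; (r_i+r_j)·cross = 22·-6.2500 = -137.5000
edge 2: (15.5,5)→(16.5,8.5)  cross = 15.5·8.5 − 16.5·5 = 49.2500; (r_i+r_j)·cross = 32·49.2500 = 1576.0000
edge 3: (16.5,8.5)→(16.5,12)  cross = 16.5·12 − 16.5·8.5 = 57.7500; (r_i+r_j)·cross = 33·57.7500 = 1905.7500
edge 4: (16.5,12)→(0.5,31.5)  cross = 16.5·31.5 − 0.5·12 = 513.7500; (r_i+r_j)·cross = 17·513.7500 = 8733.7500
Σcross = 411.0000 → A = |Σcross|/2 = 205.5000 mm²
Σ(r_i+r_j)·cross = 10653.5000 → first moment M = |Σ|/6 = 1775.5833
R_c = M/A = 1775.5833/205.5000 = 8.6403 mm
θ = 212° = 3.700098 rad
V = θ·R_c·A = 3.700098·8.6403·205.5000 = 6569.832 mm³

Volume = 6569.832 mm³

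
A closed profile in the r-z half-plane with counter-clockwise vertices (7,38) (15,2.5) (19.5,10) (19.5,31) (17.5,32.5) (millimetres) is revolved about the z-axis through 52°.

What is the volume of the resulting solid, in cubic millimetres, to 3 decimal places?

Volume = 3237.552 mm³

Profile (r,z), 5 vertices: (7,38) (15,2.5) (19.5,10) (19.5,31) (17.5,32.5)
edge 0: (7,38)→(15,2.5)  cross = 7·2.5 − 15·38 = -552.5000; (r_i+r_j)·cross = 22·-552.5000 = -12155.0000
edge 1: (15,2.5)→(19.5,10)  cross = 15·10 − 19.5·2.5 = 101.2500; (r_i+r_j)·cross = 34.5·101.2500 = 3493.1250
edge 2: (19.5,10)→(19.5,31)  cross = 19.5·31 − 19.5·10 = 409.5000; (r_i+r_j)·cross = 39·409.5000 = 15970.5000
edge 3: (19.5,31)→(17.5,32.5)  cross = 19.5·32.5 − 17.5·31 = 91.2500; (r_i+r_j)·cross = 37·91.2500 = 3376.2500
edge 4: (17.5,32.5)→(7,38)  cross = 17.5·38 − 7·32.5 = 437.5000; (r_i+r_j)·cross = 24.5·437.5000 = 10718.7500
Σcross = 487.0000 → A = |Σcross|/2 = 243.5000 mm²
Σ(r_i+r_j)·cross = 21403.6250 → first moment M = |Σ|/6 = 3567.2708
R_c = M/A = 3567.2708/243.5000 = 14.6500 mm
θ = 52° = 0.907571 rad
V = θ·R_c·A = 0.907571·14.6500·243.5000 = 3237.552 mm³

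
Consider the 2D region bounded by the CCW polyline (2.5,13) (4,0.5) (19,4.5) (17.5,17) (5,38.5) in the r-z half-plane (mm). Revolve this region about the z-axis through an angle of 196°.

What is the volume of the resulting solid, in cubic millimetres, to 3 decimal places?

Profile (r,z), 5 vertices: (2.5,13) (4,0.5) (19,4.5) (17.5,17) (5,38.5)
edge 0: (2.5,13)→(4,0.5)  cross = 2.5·0.5 − 4·13 = -50.7500; (r_i+r_j)·cross = 6.5·-50.7500 = -329.8750
edge 1: (4,0.5)→(19,4.5)  cross = 4·4.5 − 19·0.5 = 8.5000; (r_i+r_j)·cross = 23·8.5000 = 195.5000
edge 2: (19,4.5)→(17.5,17)  cross = 19·17 − 17.5·4.5 = 244.2500; (r_i+r_j)·cross = 36.5·244.2500 = 8915.1250
edge 3: (17.5,17)→(5,38.5)  cross = 17.5·38.5 − 5·17 = 588.7500; (r_i+r_j)·cross = 22.5·588.7500 = 13246.8750
edge 4: (5,38.5)→(2.5,13)  cross = 5·13 − 2.5·38.5 = -31.2500; (r_i+r_j)·cross = 7.5·-31.2500 = -234.3750
Σcross = 759.5000 → A = |Σcross|/2 = 379.7500 mm²
Σ(r_i+r_j)·cross = 21793.2500 → first moment M = |Σ|/6 = 3632.2083
R_c = M/A = 3632.2083/379.7500 = 9.5647 mm
θ = 196° = 3.420845 rad
V = θ·R_c·A = 3.420845·9.5647·379.7500 = 12425.223 mm³

Volume = 12425.223 mm³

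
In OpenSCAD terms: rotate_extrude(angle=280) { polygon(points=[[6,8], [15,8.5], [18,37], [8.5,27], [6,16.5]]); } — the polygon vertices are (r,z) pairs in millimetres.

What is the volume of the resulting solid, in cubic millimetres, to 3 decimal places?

Profile (r,z), 5 vertices: (6,8) (15,8.5) (18,37) (8.5,27) (6,16.5)
edge 0: (6,8)→(15,8.5)  cross = 6·8.5 − 15·8 = -69.0000; (r_i+r_j)·cross = 21·-69.0000 = -1449.0000
edge 1: (15,8.5)→(18,37)  cross = 15·37 − 18·8.5 = 402.0000; (r_i+r_j)·cross = 33·402.0000 = 13266.0000
edge 2: (18,37)→(8.5,27)  cross = 18·27 − 8.5·37 = 171.5000; (r_i+r_j)·cross = 26.5·171.5000 = 4544.7500
edge 3: (8.5,27)→(6,16.5)  cross = 8.5·16.5 − 6·27 = -21.7500; (r_i+r_j)·cross = 14.5·-21.7500 = -315.3750
edge 4: (6,16.5)→(6,8)  cross = 6·8 − 6·16.5 = -51.0000; (r_i+r_j)·cross = 12·-51.0000 = -612.0000
Σcross = 431.7500 → A = |Σcross|/2 = 215.8750 mm²
Σ(r_i+r_j)·cross = 15434.3750 → first moment M = |Σ|/6 = 2572.3958
R_c = M/A = 2572.3958/215.8750 = 11.9161 mm
θ = 280° = 4.886922 rad
V = θ·R_c·A = 4.886922·11.9161·215.8750 = 12571.098 mm³

Volume = 12571.098 mm³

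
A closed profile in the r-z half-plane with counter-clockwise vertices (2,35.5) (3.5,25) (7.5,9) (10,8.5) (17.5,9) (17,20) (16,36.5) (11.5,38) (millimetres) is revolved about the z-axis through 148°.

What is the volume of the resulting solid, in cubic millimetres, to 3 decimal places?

Profile (r,z), 8 vertices: (2,35.5) (3.5,25) (7.5,9) (10,8.5) (17.5,9) (17,20) (16,36.5) (11.5,38)
edge 0: (2,35.5)→(3.5,25)  cross = 2·25 − 3.5·35.5 = -74.2500; (r_i+r_j)·cross = 5.5·-74.2500 = -408.3750
edge 1: (3.5,25)→(7.5,9)  cross = 3.5·9 − 7.5·25 = -156.0000; (r_i+r_j)·cross = 11·-156.0000 = -1716.0000
edge 2: (7.5,9)→(10,8.5)  cross = 7.5·8.5 − 10·9 = -26.2500; (r_i+r_j)·cross = 17.5·-26.2500 = -459.3750
edge 3: (10,8.5)→(17.5,9)  cross = 10·9 − 17.5·8.5 = -58.7500; (r_i+r_j)·cross = 27.5·-58.7500 = -1615.6250
edge 4: (17.5,9)→(17,20)  cross = 17.5·20 − 17·9 = 197.0000; (r_i+r_j)·cross = 34.5·197.0000 = 6796.5000
edge 5: (17,20)→(16,36.5)  cross = 17·36.5 − 16·20 = 300.5000; (r_i+r_j)·cross = 33·300.5000 = 9916.5000
edge 6: (16,36.5)→(11.5,38)  cross = 16·38 − 11.5·36.5 = 188.2500; (r_i+r_j)·cross = 27.5·188.2500 = 5176.8750
edge 7: (11.5,38)→(2,35.5)  cross = 11.5·35.5 − 2·38 = 332.2500; (r_i+r_j)·cross = 13.5·332.2500 = 4485.3750
Σcross = 702.7500 → A = |Σcross|/2 = 351.3750 mm²
Σ(r_i+r_j)·cross = 22175.8750 → first moment M = |Σ|/6 = 3695.9792
R_c = M/A = 3695.9792/351.3750 = 10.5186 mm
θ = 148° = 2.583087 rad
V = θ·R_c·A = 2.583087·10.5186·351.3750 = 9547.037 mm³

Volume = 9547.037 mm³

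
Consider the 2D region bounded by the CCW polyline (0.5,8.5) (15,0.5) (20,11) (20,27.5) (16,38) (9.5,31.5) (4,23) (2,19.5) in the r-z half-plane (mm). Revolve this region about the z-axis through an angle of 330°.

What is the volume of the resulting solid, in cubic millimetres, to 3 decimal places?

Volume = 31944.587 mm³

Profile (r,z), 8 vertices: (0.5,8.5) (15,0.5) (20,11) (20,27.5) (16,38) (9.5,31.5) (4,23) (2,19.5)
edge 0: (0.5,8.5)→(15,0.5)  cross = 0.5·0.5 − 15·8.5 = -127.2500; (r_i+r_j)·cross = 15.5·-127.2500 = -1972.3750
edge 1: (15,0.5)→(20,11)  cross = 15·11 − 20·0.5 = 155.0000; (r_i+r_j)·cross = 35·155.0000 = 5425.0000
edge 2: (20,11)→(20,27.5)  cross = 20·27.5 − 20·11 = 330.0000; (r_i+r_j)·cross = 40·330.0000 = 13200.0000
edge 3: (20,27.5)→(16,38)  cross = 20·38 − 16·27.5 = 320.0000; (r_i+r_j)·cross = 36·320.0000 = 11520.0000
edge 4: (16,38)→(9.5,31.5)  cross = 16·31.5 − 9.5·38 = 143.0000; (r_i+r_j)·cross = 25.5·143.0000 = 3646.5000
edge 5: (9.5,31.5)→(4,23)  cross = 9.5·23 − 4·31.5 = 92.5000; (r_i+r_j)·cross = 13.5·92.5000 = 1248.7500
edge 6: (4,23)→(2,19.5)  cross = 4·19.5 − 2·23 = 32.0000; (r_i+r_j)·cross = 6·32.0000 = 192.0000
edge 7: (2,19.5)→(0.5,8.5)  cross = 2·8.5 − 0.5·19.5 = 7.2500; (r_i+r_j)·cross = 2.5·7.2500 = 18.1250
Σcross = 952.5000 → A = |Σcross|/2 = 476.2500 mm²
Σ(r_i+r_j)·cross = 33278.0000 → first moment M = |Σ|/6 = 5546.3333
R_c = M/A = 5546.3333/476.2500 = 11.6458 mm
θ = 330° = 5.759587 rad
V = θ·R_c·A = 5.759587·11.6458·476.2500 = 31944.587 mm³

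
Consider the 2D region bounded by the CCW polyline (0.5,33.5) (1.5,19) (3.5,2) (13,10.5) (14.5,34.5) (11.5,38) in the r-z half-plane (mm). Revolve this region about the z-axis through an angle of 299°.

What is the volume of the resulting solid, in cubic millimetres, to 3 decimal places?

Profile (r,z), 6 vertices: (0.5,33.5) (1.5,19) (3.5,2) (13,10.5) (14.5,34.5) (11.5,38)
edge 0: (0.5,33.5)→(1.5,19)  cross = 0.5·19 − 1.5·33.5 = -40.7500; (r_i+r_j)·cross = 2·-40.7500 = -81.5000
edge 1: (1.5,19)→(3.5,2)  cross = 1.5·2 − 3.5·19 = -63.5000; (r_i+r_j)·cross = 5·-63.5000 = -317.5000
edge 2: (3.5,2)→(13,10.5)  cross = 3.5·10.5 − 13·2 = 10.7500; (r_i+r_j)·cross = 16.5·10.7500 = 177.3750
edge 3: (13,10.5)→(14.5,34.5)  cross = 13·34.5 − 14.5·10.5 = 296.2500; (r_i+r_j)·cross = 27.5·296.2500 = 8146.8750
edge 4: (14.5,34.5)→(11.5,38)  cross = 14.5·38 − 11.5·34.5 = 154.2500; (r_i+r_j)·cross = 26·154.2500 = 4010.5000
edge 5: (11.5,38)→(0.5,33.5)  cross = 11.5·33.5 − 0.5·38 = 366.2500; (r_i+r_j)·cross = 12·366.2500 = 4395.0000
Σcross = 723.2500 → A = |Σcross|/2 = 361.6250 mm²
Σ(r_i+r_j)·cross = 16330.7500 → first moment M = |Σ|/6 = 2721.7917
R_c = M/A = 2721.7917/361.6250 = 7.5266 mm
θ = 299° = 5.218534 rad
V = θ·R_c·A = 5.218534·7.5266·361.6250 = 14203.764 mm³

Volume = 14203.764 mm³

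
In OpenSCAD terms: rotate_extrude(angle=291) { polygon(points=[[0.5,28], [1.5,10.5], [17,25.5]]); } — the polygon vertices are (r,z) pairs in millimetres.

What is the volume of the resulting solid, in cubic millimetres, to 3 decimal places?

Volume = 4603.819 mm³

Profile (r,z), 3 vertices: (0.5,28) (1.5,10.5) (17,25.5)
edge 0: (0.5,28)→(1.5,10.5)  cross = 0.5·10.5 − 1.5·28 = -36.7500; (r_i+r_j)·cross = 2·-36.7500 = -73.5000
edge 1: (1.5,10.5)→(17,25.5)  cross = 1.5·25.5 − 17·10.5 = -140.2500; (r_i+r_j)·cross = 18.5·-140.2500 = -2594.6250
edge 2: (17,25.5)→(0.5,28)  cross = 17·28 − 0.5·25.5 = 463.2500; (r_i+r_j)·cross = 17.5·463.2500 = 8106.8750
Σcross = 286.2500 → A = |Σcross|/2 = 143.1250 mm²
Σ(r_i+r_j)·cross = 5438.7500 → first moment M = |Σ|/6 = 906.4583
R_c = M/A = 906.4583/143.1250 = 6.3333 mm
θ = 291° = 5.078908 rad
V = θ·R_c·A = 5.078908·6.3333·143.1250 = 4603.819 mm³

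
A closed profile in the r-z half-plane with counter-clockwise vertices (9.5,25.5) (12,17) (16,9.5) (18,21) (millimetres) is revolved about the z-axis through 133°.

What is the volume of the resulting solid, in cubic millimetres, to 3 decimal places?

Profile (r,z), 4 vertices: (9.5,25.5) (12,17) (16,9.5) (18,21)
edge 0: (9.5,25.5)→(12,17)  cross = 9.5·17 − 12·25.5 = -144.5000; (r_i+r_j)·cross = 21.5·-144.5000 = -3106.7500
edge 1: (12,17)→(16,9.5)  cross = 12·9.5 − 16·17 = -158.0000; (r_i+r_j)·cross = 28·-158.0000 = -4424.0000
edge 2: (16,9.5)→(18,21)  cross = 16·21 − 18·9.5 = 165.0000; (r_i+r_j)·cross = 34·165.0000 = 5610.0000
edge 3: (18,21)→(9.5,25.5)  cross = 18·25.5 − 9.5·21 = 259.5000; (r_i+r_j)·cross = 27.5·259.5000 = 7136.2500
Σcross = 122.0000 → A = |Σcross|/2 = 61.0000 mm²
Σ(r_i+r_j)·cross = 5215.5000 → first moment M = |Σ|/6 = 869.2500
R_c = M/A = 869.2500/61.0000 = 14.2500 mm
θ = 133° = 2.321288 rad
V = θ·R_c·A = 2.321288·14.2500·61.0000 = 2017.780 mm³

Volume = 2017.780 mm³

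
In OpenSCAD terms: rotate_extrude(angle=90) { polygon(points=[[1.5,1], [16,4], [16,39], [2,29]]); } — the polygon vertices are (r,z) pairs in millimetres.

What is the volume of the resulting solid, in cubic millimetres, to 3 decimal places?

Profile (r,z), 4 vertices: (1.5,1) (16,4) (16,39) (2,29)
edge 0: (1.5,1)→(16,4)  cross = 1.5·4 − 16·1 = -10.0000; (r_i+r_j)·cross = 17.5·-10.0000 = -175.0000
edge 1: (16,4)→(16,39)  cross = 16·39 − 16·4 = 560.0000; (r_i+r_j)·cross = 32·560.0000 = 17920.0000
edge 2: (16,39)→(2,29)  cross = 16·29 − 2·39 = 386.0000; (r_i+r_j)·cross = 18·386.0000 = 6948.0000
edge 3: (2,29)→(1.5,1)  cross = 2·1 − 1.5·29 = -41.5000; (r_i+r_j)·cross = 3.5·-41.5000 = -145.2500
Σcross = 894.5000 → A = |Σcross|/2 = 447.2500 mm²
Σ(r_i+r_j)·cross = 24547.7500 → first moment M = |Σ|/6 = 4091.2917
R_c = M/A = 4091.2917/447.2500 = 9.1477 mm
θ = 90° = 1.570796 rad
V = θ·R_c·A = 1.570796·9.1477·447.2500 = 6426.586 mm³

Volume = 6426.586 mm³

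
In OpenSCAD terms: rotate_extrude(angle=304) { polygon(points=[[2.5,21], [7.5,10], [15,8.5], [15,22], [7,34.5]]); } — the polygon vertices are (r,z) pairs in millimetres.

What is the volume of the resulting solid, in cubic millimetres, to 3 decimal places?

Profile (r,z), 5 vertices: (2.5,21) (7.5,10) (15,8.5) (15,22) (7,34.5)
edge 0: (2.5,21)→(7.5,10)  cross = 2.5·10 − 7.5·21 = -132.5000; (r_i+r_j)·cross = 10·-132.5000 = -1325.0000
edge 1: (7.5,10)→(15,8.5)  cross = 7.5·8.5 − 15·10 = -86.2500; (r_i+r_j)·cross = 22.5·-86.2500 = -1940.6250
edge 2: (15,8.5)→(15,22)  cross = 15·22 − 15·8.5 = 202.5000; (r_i+r_j)·cross = 30·202.5000 = 6075.0000
edge 3: (15,22)→(7,34.5)  cross = 15·34.5 − 7·22 = 363.5000; (r_i+r_j)·cross = 22·363.5000 = 7997.0000
edge 4: (7,34.5)→(2.5,21)  cross = 7·21 − 2.5·34.5 = 60.7500; (r_i+r_j)·cross = 9.5·60.7500 = 577.1250
Σcross = 408.0000 → A = |Σcross|/2 = 204.0000 mm²
Σ(r_i+r_j)·cross = 11383.5000 → first moment M = |Σ|/6 = 1897.2500
R_c = M/A = 1897.2500/204.0000 = 9.3002 mm
θ = 304° = 5.305801 rad
V = θ·R_c·A = 5.305801·9.3002·204.0000 = 10066.431 mm³

Volume = 10066.431 mm³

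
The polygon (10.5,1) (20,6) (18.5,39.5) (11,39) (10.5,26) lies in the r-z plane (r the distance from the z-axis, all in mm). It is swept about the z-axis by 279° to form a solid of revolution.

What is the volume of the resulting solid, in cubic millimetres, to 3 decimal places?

Volume = 22522.713 mm³

Profile (r,z), 5 vertices: (10.5,1) (20,6) (18.5,39.5) (11,39) (10.5,26)
edge 0: (10.5,1)→(20,6)  cross = 10.5·6 − 20·1 = 43.0000; (r_i+r_j)·cross = 30.5·43.0000 = 1311.5000
edge 1: (20,6)→(18.5,39.5)  cross = 20·39.5 − 18.5·6 = 679.0000; (r_i+r_j)·cross = 38.5·679.0000 = 26141.5000
edge 2: (18.5,39.5)→(11,39)  cross = 18.5·39 − 11·39.5 = 287.0000; (r_i+r_j)·cross = 29.5·287.0000 = 8466.5000
edge 3: (11,39)→(10.5,26)  cross = 11·26 − 10.5·39 = -123.5000; (r_i+r_j)·cross = 21.5·-123.5000 = -2655.2500
edge 4: (10.5,26)→(10.5,1)  cross = 10.5·1 − 10.5·26 = -262.5000; (r_i+r_j)·cross = 21·-262.5000 = -5512.5000
Σcross = 623.0000 → A = |Σcross|/2 = 311.5000 mm²
Σ(r_i+r_j)·cross = 27751.7500 → first moment M = |Σ|/6 = 4625.2917
R_c = M/A = 4625.2917/311.5000 = 14.8484 mm
θ = 279° = 4.869469 rad
V = θ·R_c·A = 4.869469·14.8484·311.5000 = 22522.713 mm³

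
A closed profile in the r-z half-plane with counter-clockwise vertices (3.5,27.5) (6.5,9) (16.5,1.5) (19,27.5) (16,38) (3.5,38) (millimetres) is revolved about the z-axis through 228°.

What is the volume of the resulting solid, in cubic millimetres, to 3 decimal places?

Profile (r,z), 6 vertices: (3.5,27.5) (6.5,9) (16.5,1.5) (19,27.5) (16,38) (3.5,38)
edge 0: (3.5,27.5)→(6.5,9)  cross = 3.5·9 − 6.5·27.5 = -147.2500; (r_i+r_j)·cross = 10·-147.2500 = -1472.5000
edge 1: (6.5,9)→(16.5,1.5)  cross = 6.5·1.5 − 16.5·9 = -138.7500; (r_i+r_j)·cross = 23·-138.7500 = -3191.2500
edge 2: (16.5,1.5)→(19,27.5)  cross = 16.5·27.5 − 19·1.5 = 425.2500; (r_i+r_j)·cross = 35.5·425.2500 = 15096.3750
edge 3: (19,27.5)→(16,38)  cross = 19·38 − 16·27.5 = 282.0000; (r_i+r_j)·cross = 35·282.0000 = 9870.0000
edge 4: (16,38)→(3.5,38)  cross = 16·38 − 3.5·38 = 475.0000; (r_i+r_j)·cross = 19.5·475.0000 = 9262.5000
edge 5: (3.5,38)→(3.5,27.5)  cross = 3.5·27.5 − 3.5·38 = -36.7500; (r_i+r_j)·cross = 7·-36.7500 = -257.2500
Σcross = 859.5000 → A = |Σcross|/2 = 429.7500 mm²
Σ(r_i+r_j)·cross = 29307.8750 → first moment M = |Σ|/6 = 4884.6458
R_c = M/A = 4884.6458/429.7500 = 11.3662 mm
θ = 228° = 3.979351 rad
V = θ·R_c·A = 3.979351·11.3662·429.7500 = 19437.719 mm³

Volume = 19437.719 mm³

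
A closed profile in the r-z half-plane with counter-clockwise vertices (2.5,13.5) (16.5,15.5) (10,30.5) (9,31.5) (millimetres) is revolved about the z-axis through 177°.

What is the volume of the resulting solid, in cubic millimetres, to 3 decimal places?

Profile (r,z), 4 vertices: (2.5,13.5) (16.5,15.5) (10,30.5) (9,31.5)
edge 0: (2.5,13.5)→(16.5,15.5)  cross = 2.5·15.5 − 16.5·13.5 = -184.0000; (r_i+r_j)·cross = 19·-184.0000 = -3496.0000
edge 1: (16.5,15.5)→(10,30.5)  cross = 16.5·30.5 − 10·15.5 = 348.2500; (r_i+r_j)·cross = 26.5·348.2500 = 9228.6250
edge 2: (10,30.5)→(9,31.5)  cross = 10·31.5 − 9·30.5 = 40.5000; (r_i+r_j)·cross = 19·40.5000 = 769.5000
edge 3: (9,31.5)→(2.5,13.5)  cross = 9·13.5 − 2.5·31.5 = 42.7500; (r_i+r_j)·cross = 11.5·42.7500 = 491.6250
Σcross = 247.5000 → A = |Σcross|/2 = 123.7500 mm²
Σ(r_i+r_j)·cross = 6993.7500 → first moment M = |Σ|/6 = 1165.6250
R_c = M/A = 1165.6250/123.7500 = 9.4192 mm
θ = 177° = 3.089233 rad
V = θ·R_c·A = 3.089233·9.4192·123.7500 = 3600.887 mm³

Volume = 3600.887 mm³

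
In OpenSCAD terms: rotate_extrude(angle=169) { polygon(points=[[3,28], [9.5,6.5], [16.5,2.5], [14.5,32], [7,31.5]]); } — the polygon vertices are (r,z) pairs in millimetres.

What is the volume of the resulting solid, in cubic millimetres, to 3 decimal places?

Profile (r,z), 5 vertices: (3,28) (9.5,6.5) (16.5,2.5) (14.5,32) (7,31.5)
edge 0: (3,28)→(9.5,6.5)  cross = 3·6.5 − 9.5·28 = -246.5000; (r_i+r_j)·cross = 12.5·-246.5000 = -3081.2500
edge 1: (9.5,6.5)→(16.5,2.5)  cross = 9.5·2.5 − 16.5·6.5 = -83.5000; (r_i+r_j)·cross = 26·-83.5000 = -2171.0000
edge 2: (16.5,2.5)→(14.5,32)  cross = 16.5·32 − 14.5·2.5 = 491.7500; (r_i+r_j)·cross = 31·491.7500 = 15244.2500
edge 3: (14.5,32)→(7,31.5)  cross = 14.5·31.5 − 7·32 = 232.7500; (r_i+r_j)·cross = 21.5·232.7500 = 5004.1250
edge 4: (7,31.5)→(3,28)  cross = 7·28 − 3·31.5 = 101.5000; (r_i+r_j)·cross = 10·101.5000 = 1015.0000
Σcross = 496.0000 → A = |Σcross|/2 = 248.0000 mm²
Σ(r_i+r_j)·cross = 16011.1250 → first moment M = |Σ|/6 = 2668.5208
R_c = M/A = 2668.5208/248.0000 = 10.7602 mm
θ = 169° = 2.949606 rad
V = θ·R_c·A = 2.949606·10.7602·248.0000 = 7871.086 mm³

Volume = 7871.086 mm³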